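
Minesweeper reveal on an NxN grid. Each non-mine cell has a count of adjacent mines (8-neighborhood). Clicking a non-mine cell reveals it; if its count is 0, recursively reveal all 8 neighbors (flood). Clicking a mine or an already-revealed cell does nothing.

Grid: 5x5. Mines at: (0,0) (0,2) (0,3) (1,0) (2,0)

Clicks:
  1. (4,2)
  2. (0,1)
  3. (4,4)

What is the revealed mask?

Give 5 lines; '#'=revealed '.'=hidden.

Answer: .#...
.####
.####
#####
#####

Derivation:
Click 1 (4,2) count=0: revealed 18 new [(1,1) (1,2) (1,3) (1,4) (2,1) (2,2) (2,3) (2,4) (3,0) (3,1) (3,2) (3,3) (3,4) (4,0) (4,1) (4,2) (4,3) (4,4)] -> total=18
Click 2 (0,1) count=3: revealed 1 new [(0,1)] -> total=19
Click 3 (4,4) count=0: revealed 0 new [(none)] -> total=19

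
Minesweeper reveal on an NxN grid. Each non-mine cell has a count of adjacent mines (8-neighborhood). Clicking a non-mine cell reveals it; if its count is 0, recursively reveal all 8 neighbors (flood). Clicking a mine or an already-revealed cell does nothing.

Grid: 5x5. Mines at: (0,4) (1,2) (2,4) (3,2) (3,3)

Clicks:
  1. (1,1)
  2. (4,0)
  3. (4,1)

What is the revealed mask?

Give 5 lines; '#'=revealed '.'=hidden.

Click 1 (1,1) count=1: revealed 1 new [(1,1)] -> total=1
Click 2 (4,0) count=0: revealed 9 new [(0,0) (0,1) (1,0) (2,0) (2,1) (3,0) (3,1) (4,0) (4,1)] -> total=10
Click 3 (4,1) count=1: revealed 0 new [(none)] -> total=10

Answer: ##...
##...
##...
##...
##...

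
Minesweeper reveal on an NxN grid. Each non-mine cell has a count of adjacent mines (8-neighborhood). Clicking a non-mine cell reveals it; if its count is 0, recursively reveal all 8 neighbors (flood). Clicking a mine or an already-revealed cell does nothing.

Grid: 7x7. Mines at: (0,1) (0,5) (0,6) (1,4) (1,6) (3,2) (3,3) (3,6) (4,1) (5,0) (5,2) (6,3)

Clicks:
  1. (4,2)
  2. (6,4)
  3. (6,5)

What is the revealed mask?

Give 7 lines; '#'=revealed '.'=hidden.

Answer: .......
.......
.......
.......
..#.###
....###
....###

Derivation:
Click 1 (4,2) count=4: revealed 1 new [(4,2)] -> total=1
Click 2 (6,4) count=1: revealed 1 new [(6,4)] -> total=2
Click 3 (6,5) count=0: revealed 8 new [(4,4) (4,5) (4,6) (5,4) (5,5) (5,6) (6,5) (6,6)] -> total=10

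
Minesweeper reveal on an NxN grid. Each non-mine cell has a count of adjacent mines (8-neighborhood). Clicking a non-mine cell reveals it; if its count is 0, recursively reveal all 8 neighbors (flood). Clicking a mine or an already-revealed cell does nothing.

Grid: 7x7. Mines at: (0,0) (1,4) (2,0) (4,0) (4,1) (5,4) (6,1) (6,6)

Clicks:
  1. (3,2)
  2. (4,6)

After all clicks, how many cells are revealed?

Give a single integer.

Answer: 29

Derivation:
Click 1 (3,2) count=1: revealed 1 new [(3,2)] -> total=1
Click 2 (4,6) count=0: revealed 28 new [(0,1) (0,2) (0,3) (0,5) (0,6) (1,1) (1,2) (1,3) (1,5) (1,6) (2,1) (2,2) (2,3) (2,4) (2,5) (2,6) (3,1) (3,3) (3,4) (3,5) (3,6) (4,2) (4,3) (4,4) (4,5) (4,6) (5,5) (5,6)] -> total=29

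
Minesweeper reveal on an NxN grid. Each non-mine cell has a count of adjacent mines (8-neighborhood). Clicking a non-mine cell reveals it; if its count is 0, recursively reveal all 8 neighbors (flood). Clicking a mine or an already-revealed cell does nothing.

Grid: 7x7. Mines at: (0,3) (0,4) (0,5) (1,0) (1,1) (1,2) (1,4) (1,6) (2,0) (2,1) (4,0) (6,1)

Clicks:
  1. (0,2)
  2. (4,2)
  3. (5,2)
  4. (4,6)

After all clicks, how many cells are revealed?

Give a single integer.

Answer: 29

Derivation:
Click 1 (0,2) count=3: revealed 1 new [(0,2)] -> total=1
Click 2 (4,2) count=0: revealed 28 new [(2,2) (2,3) (2,4) (2,5) (2,6) (3,1) (3,2) (3,3) (3,4) (3,5) (3,6) (4,1) (4,2) (4,3) (4,4) (4,5) (4,6) (5,1) (5,2) (5,3) (5,4) (5,5) (5,6) (6,2) (6,3) (6,4) (6,5) (6,6)] -> total=29
Click 3 (5,2) count=1: revealed 0 new [(none)] -> total=29
Click 4 (4,6) count=0: revealed 0 new [(none)] -> total=29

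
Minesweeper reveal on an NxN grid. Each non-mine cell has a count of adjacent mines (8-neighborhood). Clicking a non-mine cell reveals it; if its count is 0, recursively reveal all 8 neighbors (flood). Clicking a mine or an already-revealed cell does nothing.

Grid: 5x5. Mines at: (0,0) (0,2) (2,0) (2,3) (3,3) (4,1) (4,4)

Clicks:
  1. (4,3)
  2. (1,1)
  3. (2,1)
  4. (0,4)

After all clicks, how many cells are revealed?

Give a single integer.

Click 1 (4,3) count=2: revealed 1 new [(4,3)] -> total=1
Click 2 (1,1) count=3: revealed 1 new [(1,1)] -> total=2
Click 3 (2,1) count=1: revealed 1 new [(2,1)] -> total=3
Click 4 (0,4) count=0: revealed 4 new [(0,3) (0,4) (1,3) (1,4)] -> total=7

Answer: 7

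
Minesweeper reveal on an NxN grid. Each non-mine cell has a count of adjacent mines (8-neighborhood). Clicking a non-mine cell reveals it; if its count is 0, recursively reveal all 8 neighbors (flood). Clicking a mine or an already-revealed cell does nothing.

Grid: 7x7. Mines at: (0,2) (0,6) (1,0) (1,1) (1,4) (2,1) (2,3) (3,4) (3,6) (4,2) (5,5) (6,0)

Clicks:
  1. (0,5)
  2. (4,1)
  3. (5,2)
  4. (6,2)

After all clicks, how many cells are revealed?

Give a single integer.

Click 1 (0,5) count=2: revealed 1 new [(0,5)] -> total=1
Click 2 (4,1) count=1: revealed 1 new [(4,1)] -> total=2
Click 3 (5,2) count=1: revealed 1 new [(5,2)] -> total=3
Click 4 (6,2) count=0: revealed 7 new [(5,1) (5,3) (5,4) (6,1) (6,2) (6,3) (6,4)] -> total=10

Answer: 10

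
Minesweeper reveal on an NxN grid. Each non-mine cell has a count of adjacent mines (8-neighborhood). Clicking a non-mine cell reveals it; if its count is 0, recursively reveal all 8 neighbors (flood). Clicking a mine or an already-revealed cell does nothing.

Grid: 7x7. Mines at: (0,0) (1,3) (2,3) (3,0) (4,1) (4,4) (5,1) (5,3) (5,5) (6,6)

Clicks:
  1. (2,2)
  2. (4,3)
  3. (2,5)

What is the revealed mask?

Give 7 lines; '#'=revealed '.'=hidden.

Answer: ....###
....###
..#.###
....###
...#.##
.......
.......

Derivation:
Click 1 (2,2) count=2: revealed 1 new [(2,2)] -> total=1
Click 2 (4,3) count=2: revealed 1 new [(4,3)] -> total=2
Click 3 (2,5) count=0: revealed 14 new [(0,4) (0,5) (0,6) (1,4) (1,5) (1,6) (2,4) (2,5) (2,6) (3,4) (3,5) (3,6) (4,5) (4,6)] -> total=16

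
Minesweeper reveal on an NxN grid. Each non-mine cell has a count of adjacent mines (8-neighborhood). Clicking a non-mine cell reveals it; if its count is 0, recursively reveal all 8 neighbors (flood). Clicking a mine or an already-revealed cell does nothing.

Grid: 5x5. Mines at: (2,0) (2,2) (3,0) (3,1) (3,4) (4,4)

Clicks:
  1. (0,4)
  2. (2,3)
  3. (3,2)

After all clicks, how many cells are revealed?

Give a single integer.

Answer: 13

Derivation:
Click 1 (0,4) count=0: revealed 12 new [(0,0) (0,1) (0,2) (0,3) (0,4) (1,0) (1,1) (1,2) (1,3) (1,4) (2,3) (2,4)] -> total=12
Click 2 (2,3) count=2: revealed 0 new [(none)] -> total=12
Click 3 (3,2) count=2: revealed 1 new [(3,2)] -> total=13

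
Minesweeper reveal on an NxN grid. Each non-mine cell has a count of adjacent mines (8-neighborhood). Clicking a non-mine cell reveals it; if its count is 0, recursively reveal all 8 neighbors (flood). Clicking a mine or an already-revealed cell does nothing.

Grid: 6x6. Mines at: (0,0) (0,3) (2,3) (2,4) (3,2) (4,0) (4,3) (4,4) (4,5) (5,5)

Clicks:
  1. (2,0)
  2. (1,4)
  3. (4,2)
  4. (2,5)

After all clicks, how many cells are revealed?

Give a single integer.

Answer: 9

Derivation:
Click 1 (2,0) count=0: revealed 6 new [(1,0) (1,1) (2,0) (2,1) (3,0) (3,1)] -> total=6
Click 2 (1,4) count=3: revealed 1 new [(1,4)] -> total=7
Click 3 (4,2) count=2: revealed 1 new [(4,2)] -> total=8
Click 4 (2,5) count=1: revealed 1 new [(2,5)] -> total=9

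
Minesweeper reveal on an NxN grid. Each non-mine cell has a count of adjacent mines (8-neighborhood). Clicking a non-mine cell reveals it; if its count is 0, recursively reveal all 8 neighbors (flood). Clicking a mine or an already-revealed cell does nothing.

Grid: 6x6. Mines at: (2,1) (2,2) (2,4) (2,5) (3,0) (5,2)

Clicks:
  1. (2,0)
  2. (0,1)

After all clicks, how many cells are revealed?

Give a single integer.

Answer: 13

Derivation:
Click 1 (2,0) count=2: revealed 1 new [(2,0)] -> total=1
Click 2 (0,1) count=0: revealed 12 new [(0,0) (0,1) (0,2) (0,3) (0,4) (0,5) (1,0) (1,1) (1,2) (1,3) (1,4) (1,5)] -> total=13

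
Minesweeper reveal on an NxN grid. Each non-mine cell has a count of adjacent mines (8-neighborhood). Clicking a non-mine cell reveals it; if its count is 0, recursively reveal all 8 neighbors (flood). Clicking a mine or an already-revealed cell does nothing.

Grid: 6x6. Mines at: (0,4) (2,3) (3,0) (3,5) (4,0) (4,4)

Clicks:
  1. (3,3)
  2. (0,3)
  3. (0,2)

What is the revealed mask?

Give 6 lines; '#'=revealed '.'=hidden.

Click 1 (3,3) count=2: revealed 1 new [(3,3)] -> total=1
Click 2 (0,3) count=1: revealed 1 new [(0,3)] -> total=2
Click 3 (0,2) count=0: revealed 10 new [(0,0) (0,1) (0,2) (1,0) (1,1) (1,2) (1,3) (2,0) (2,1) (2,2)] -> total=12

Answer: ####..
####..
###...
...#..
......
......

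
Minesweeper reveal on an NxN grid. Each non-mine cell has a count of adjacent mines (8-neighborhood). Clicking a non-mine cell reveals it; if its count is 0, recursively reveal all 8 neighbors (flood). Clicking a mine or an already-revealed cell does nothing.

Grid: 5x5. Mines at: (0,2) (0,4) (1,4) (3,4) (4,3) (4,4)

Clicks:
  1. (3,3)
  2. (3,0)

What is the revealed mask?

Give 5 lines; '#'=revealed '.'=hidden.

Answer: ##...
####.
####.
####.
###..

Derivation:
Click 1 (3,3) count=3: revealed 1 new [(3,3)] -> total=1
Click 2 (3,0) count=0: revealed 16 new [(0,0) (0,1) (1,0) (1,1) (1,2) (1,3) (2,0) (2,1) (2,2) (2,3) (3,0) (3,1) (3,2) (4,0) (4,1) (4,2)] -> total=17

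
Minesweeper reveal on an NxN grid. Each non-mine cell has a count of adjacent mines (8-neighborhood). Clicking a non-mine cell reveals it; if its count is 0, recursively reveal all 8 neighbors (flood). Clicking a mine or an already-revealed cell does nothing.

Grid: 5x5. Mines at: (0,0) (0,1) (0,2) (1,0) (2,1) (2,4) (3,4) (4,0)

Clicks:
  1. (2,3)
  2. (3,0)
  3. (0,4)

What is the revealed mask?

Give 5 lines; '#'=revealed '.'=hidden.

Click 1 (2,3) count=2: revealed 1 new [(2,3)] -> total=1
Click 2 (3,0) count=2: revealed 1 new [(3,0)] -> total=2
Click 3 (0,4) count=0: revealed 4 new [(0,3) (0,4) (1,3) (1,4)] -> total=6

Answer: ...##
...##
...#.
#....
.....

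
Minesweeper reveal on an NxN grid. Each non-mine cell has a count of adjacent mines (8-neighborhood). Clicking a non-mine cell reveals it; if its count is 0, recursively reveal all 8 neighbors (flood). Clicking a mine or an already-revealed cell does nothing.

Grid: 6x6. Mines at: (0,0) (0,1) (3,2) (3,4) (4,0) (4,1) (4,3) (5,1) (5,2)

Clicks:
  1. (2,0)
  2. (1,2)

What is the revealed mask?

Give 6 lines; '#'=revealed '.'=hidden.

Answer: ......
###...
##....
##....
......
......

Derivation:
Click 1 (2,0) count=0: revealed 6 new [(1,0) (1,1) (2,0) (2,1) (3,0) (3,1)] -> total=6
Click 2 (1,2) count=1: revealed 1 new [(1,2)] -> total=7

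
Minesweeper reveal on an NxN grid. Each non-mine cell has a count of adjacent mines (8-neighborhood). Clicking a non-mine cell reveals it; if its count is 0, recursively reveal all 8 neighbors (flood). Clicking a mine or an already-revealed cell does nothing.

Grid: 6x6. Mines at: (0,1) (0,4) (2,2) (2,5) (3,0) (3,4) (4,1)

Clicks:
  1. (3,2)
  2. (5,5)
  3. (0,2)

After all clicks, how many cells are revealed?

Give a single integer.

Click 1 (3,2) count=2: revealed 1 new [(3,2)] -> total=1
Click 2 (5,5) count=0: revealed 8 new [(4,2) (4,3) (4,4) (4,5) (5,2) (5,3) (5,4) (5,5)] -> total=9
Click 3 (0,2) count=1: revealed 1 new [(0,2)] -> total=10

Answer: 10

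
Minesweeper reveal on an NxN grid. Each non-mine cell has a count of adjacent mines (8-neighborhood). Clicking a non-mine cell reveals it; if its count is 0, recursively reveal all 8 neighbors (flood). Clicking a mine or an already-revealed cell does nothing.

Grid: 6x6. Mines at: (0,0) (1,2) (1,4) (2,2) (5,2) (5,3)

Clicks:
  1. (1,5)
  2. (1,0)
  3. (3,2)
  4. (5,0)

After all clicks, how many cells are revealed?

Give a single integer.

Click 1 (1,5) count=1: revealed 1 new [(1,5)] -> total=1
Click 2 (1,0) count=1: revealed 1 new [(1,0)] -> total=2
Click 3 (3,2) count=1: revealed 1 new [(3,2)] -> total=3
Click 4 (5,0) count=0: revealed 9 new [(1,1) (2,0) (2,1) (3,0) (3,1) (4,0) (4,1) (5,0) (5,1)] -> total=12

Answer: 12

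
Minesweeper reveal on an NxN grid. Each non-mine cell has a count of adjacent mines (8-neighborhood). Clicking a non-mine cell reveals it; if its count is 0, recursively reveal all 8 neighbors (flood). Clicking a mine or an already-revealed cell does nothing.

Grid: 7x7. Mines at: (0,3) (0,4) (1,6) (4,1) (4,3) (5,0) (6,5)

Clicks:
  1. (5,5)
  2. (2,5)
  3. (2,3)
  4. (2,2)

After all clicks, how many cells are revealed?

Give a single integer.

Answer: 29

Derivation:
Click 1 (5,5) count=1: revealed 1 new [(5,5)] -> total=1
Click 2 (2,5) count=1: revealed 1 new [(2,5)] -> total=2
Click 3 (2,3) count=0: revealed 27 new [(0,0) (0,1) (0,2) (1,0) (1,1) (1,2) (1,3) (1,4) (1,5) (2,0) (2,1) (2,2) (2,3) (2,4) (2,6) (3,0) (3,1) (3,2) (3,3) (3,4) (3,5) (3,6) (4,4) (4,5) (4,6) (5,4) (5,6)] -> total=29
Click 4 (2,2) count=0: revealed 0 new [(none)] -> total=29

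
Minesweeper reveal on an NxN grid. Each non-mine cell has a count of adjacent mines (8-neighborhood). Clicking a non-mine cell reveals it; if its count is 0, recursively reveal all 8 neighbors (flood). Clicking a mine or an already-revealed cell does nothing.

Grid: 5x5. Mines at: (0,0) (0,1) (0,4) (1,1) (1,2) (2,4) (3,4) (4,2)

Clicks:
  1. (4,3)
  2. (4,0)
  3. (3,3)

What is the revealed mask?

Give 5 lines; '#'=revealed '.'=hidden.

Click 1 (4,3) count=2: revealed 1 new [(4,3)] -> total=1
Click 2 (4,0) count=0: revealed 6 new [(2,0) (2,1) (3,0) (3,1) (4,0) (4,1)] -> total=7
Click 3 (3,3) count=3: revealed 1 new [(3,3)] -> total=8

Answer: .....
.....
##...
##.#.
##.#.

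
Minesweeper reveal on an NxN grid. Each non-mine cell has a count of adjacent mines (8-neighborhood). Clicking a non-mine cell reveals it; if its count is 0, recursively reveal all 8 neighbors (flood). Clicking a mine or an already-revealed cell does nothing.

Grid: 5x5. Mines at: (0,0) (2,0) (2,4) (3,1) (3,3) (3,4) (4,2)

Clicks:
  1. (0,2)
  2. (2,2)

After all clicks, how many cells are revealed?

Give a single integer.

Answer: 11

Derivation:
Click 1 (0,2) count=0: revealed 11 new [(0,1) (0,2) (0,3) (0,4) (1,1) (1,2) (1,3) (1,4) (2,1) (2,2) (2,3)] -> total=11
Click 2 (2,2) count=2: revealed 0 new [(none)] -> total=11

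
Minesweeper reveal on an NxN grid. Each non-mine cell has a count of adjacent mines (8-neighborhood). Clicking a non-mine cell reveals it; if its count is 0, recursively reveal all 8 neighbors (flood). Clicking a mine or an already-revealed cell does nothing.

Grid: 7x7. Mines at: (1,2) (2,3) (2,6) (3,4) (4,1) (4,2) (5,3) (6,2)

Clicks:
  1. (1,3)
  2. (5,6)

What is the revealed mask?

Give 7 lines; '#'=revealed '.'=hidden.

Answer: .......
...#...
.......
.....##
....###
....###
....###

Derivation:
Click 1 (1,3) count=2: revealed 1 new [(1,3)] -> total=1
Click 2 (5,6) count=0: revealed 11 new [(3,5) (3,6) (4,4) (4,5) (4,6) (5,4) (5,5) (5,6) (6,4) (6,5) (6,6)] -> total=12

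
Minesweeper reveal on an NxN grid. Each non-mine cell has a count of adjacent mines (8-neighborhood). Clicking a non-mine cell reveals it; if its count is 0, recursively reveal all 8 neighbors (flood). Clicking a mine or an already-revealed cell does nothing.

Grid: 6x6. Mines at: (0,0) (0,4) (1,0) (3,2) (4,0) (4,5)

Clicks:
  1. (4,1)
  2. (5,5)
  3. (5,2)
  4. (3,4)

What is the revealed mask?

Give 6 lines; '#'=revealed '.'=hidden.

Click 1 (4,1) count=2: revealed 1 new [(4,1)] -> total=1
Click 2 (5,5) count=1: revealed 1 new [(5,5)] -> total=2
Click 3 (5,2) count=0: revealed 7 new [(4,2) (4,3) (4,4) (5,1) (5,2) (5,3) (5,4)] -> total=9
Click 4 (3,4) count=1: revealed 1 new [(3,4)] -> total=10

Answer: ......
......
......
....#.
.####.
.#####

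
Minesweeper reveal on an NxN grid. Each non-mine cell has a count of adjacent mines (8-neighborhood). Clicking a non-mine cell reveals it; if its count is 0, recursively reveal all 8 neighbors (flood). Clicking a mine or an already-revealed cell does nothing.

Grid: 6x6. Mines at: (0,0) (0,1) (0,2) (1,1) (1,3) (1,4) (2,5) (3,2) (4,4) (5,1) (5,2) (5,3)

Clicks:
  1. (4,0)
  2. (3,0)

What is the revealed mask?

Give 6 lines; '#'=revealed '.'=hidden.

Click 1 (4,0) count=1: revealed 1 new [(4,0)] -> total=1
Click 2 (3,0) count=0: revealed 5 new [(2,0) (2,1) (3,0) (3,1) (4,1)] -> total=6

Answer: ......
......
##....
##....
##....
......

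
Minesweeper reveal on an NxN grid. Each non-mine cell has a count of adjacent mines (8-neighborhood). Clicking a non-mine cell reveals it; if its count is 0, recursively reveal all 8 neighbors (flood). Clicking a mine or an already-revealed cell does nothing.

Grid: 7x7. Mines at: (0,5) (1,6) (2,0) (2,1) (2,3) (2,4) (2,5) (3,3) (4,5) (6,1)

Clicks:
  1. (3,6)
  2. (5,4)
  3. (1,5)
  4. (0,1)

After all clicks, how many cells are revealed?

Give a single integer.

Click 1 (3,6) count=2: revealed 1 new [(3,6)] -> total=1
Click 2 (5,4) count=1: revealed 1 new [(5,4)] -> total=2
Click 3 (1,5) count=4: revealed 1 new [(1,5)] -> total=3
Click 4 (0,1) count=0: revealed 10 new [(0,0) (0,1) (0,2) (0,3) (0,4) (1,0) (1,1) (1,2) (1,3) (1,4)] -> total=13

Answer: 13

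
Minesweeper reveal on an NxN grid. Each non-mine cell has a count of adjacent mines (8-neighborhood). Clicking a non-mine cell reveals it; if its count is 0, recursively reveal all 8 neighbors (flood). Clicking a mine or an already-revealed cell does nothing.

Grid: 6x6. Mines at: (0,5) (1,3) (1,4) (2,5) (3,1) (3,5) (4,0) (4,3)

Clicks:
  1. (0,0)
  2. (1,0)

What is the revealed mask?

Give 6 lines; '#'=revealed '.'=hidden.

Click 1 (0,0) count=0: revealed 9 new [(0,0) (0,1) (0,2) (1,0) (1,1) (1,2) (2,0) (2,1) (2,2)] -> total=9
Click 2 (1,0) count=0: revealed 0 new [(none)] -> total=9

Answer: ###...
###...
###...
......
......
......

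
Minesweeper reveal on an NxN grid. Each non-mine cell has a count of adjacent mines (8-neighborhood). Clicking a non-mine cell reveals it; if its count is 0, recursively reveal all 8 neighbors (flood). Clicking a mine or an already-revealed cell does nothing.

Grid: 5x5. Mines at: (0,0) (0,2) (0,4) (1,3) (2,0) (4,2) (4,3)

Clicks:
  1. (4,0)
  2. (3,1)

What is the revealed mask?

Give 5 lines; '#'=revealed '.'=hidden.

Click 1 (4,0) count=0: revealed 4 new [(3,0) (3,1) (4,0) (4,1)] -> total=4
Click 2 (3,1) count=2: revealed 0 new [(none)] -> total=4

Answer: .....
.....
.....
##...
##...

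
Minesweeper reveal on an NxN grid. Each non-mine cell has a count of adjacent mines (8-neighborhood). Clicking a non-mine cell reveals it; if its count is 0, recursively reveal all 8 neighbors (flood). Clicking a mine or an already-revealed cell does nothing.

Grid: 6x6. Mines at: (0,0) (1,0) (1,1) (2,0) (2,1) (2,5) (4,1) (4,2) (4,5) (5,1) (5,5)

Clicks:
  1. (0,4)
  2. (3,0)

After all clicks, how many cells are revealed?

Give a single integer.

Click 1 (0,4) count=0: revealed 14 new [(0,2) (0,3) (0,4) (0,5) (1,2) (1,3) (1,4) (1,5) (2,2) (2,3) (2,4) (3,2) (3,3) (3,4)] -> total=14
Click 2 (3,0) count=3: revealed 1 new [(3,0)] -> total=15

Answer: 15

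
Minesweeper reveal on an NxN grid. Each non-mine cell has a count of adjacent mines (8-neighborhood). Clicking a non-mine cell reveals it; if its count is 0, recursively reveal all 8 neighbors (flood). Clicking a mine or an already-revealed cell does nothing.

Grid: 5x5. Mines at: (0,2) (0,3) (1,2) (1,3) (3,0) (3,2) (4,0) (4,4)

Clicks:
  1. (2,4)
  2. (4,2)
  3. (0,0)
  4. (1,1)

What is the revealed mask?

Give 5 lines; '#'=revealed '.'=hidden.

Answer: ##...
##...
##..#
.....
..#..

Derivation:
Click 1 (2,4) count=1: revealed 1 new [(2,4)] -> total=1
Click 2 (4,2) count=1: revealed 1 new [(4,2)] -> total=2
Click 3 (0,0) count=0: revealed 6 new [(0,0) (0,1) (1,0) (1,1) (2,0) (2,1)] -> total=8
Click 4 (1,1) count=2: revealed 0 new [(none)] -> total=8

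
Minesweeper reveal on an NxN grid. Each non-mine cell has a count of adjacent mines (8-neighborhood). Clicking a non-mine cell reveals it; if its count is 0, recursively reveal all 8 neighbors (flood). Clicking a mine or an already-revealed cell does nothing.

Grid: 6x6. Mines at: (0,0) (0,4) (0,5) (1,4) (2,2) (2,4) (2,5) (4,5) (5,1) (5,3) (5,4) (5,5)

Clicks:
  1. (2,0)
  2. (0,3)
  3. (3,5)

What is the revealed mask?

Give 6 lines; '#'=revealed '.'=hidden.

Click 1 (2,0) count=0: revealed 8 new [(1,0) (1,1) (2,0) (2,1) (3,0) (3,1) (4,0) (4,1)] -> total=8
Click 2 (0,3) count=2: revealed 1 new [(0,3)] -> total=9
Click 3 (3,5) count=3: revealed 1 new [(3,5)] -> total=10

Answer: ...#..
##....
##....
##...#
##....
......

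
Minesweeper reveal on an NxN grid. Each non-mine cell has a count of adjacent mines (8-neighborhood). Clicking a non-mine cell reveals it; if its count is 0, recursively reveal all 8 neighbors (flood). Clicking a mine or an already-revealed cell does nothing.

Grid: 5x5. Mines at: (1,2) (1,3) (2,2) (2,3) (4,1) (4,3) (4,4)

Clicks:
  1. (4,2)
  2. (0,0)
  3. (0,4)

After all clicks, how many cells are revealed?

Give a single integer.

Click 1 (4,2) count=2: revealed 1 new [(4,2)] -> total=1
Click 2 (0,0) count=0: revealed 8 new [(0,0) (0,1) (1,0) (1,1) (2,0) (2,1) (3,0) (3,1)] -> total=9
Click 3 (0,4) count=1: revealed 1 new [(0,4)] -> total=10

Answer: 10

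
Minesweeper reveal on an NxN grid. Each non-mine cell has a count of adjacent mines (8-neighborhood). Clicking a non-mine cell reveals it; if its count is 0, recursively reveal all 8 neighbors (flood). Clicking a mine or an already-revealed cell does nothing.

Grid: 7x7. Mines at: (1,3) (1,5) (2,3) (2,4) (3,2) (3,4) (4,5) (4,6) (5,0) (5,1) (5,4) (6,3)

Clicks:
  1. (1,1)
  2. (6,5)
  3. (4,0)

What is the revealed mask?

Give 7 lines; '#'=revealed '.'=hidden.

Click 1 (1,1) count=0: revealed 13 new [(0,0) (0,1) (0,2) (1,0) (1,1) (1,2) (2,0) (2,1) (2,2) (3,0) (3,1) (4,0) (4,1)] -> total=13
Click 2 (6,5) count=1: revealed 1 new [(6,5)] -> total=14
Click 3 (4,0) count=2: revealed 0 new [(none)] -> total=14

Answer: ###....
###....
###....
##.....
##.....
.......
.....#.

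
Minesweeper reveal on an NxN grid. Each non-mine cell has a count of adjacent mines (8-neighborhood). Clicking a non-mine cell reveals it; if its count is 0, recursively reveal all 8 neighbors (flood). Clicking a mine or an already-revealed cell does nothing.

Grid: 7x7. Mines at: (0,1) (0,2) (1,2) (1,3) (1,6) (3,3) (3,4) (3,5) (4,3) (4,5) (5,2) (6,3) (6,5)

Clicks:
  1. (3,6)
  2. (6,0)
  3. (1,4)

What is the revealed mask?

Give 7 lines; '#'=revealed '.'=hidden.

Click 1 (3,6) count=2: revealed 1 new [(3,6)] -> total=1
Click 2 (6,0) count=0: revealed 15 new [(1,0) (1,1) (2,0) (2,1) (2,2) (3,0) (3,1) (3,2) (4,0) (4,1) (4,2) (5,0) (5,1) (6,0) (6,1)] -> total=16
Click 3 (1,4) count=1: revealed 1 new [(1,4)] -> total=17

Answer: .......
##..#..
###....
###...#
###....
##.....
##.....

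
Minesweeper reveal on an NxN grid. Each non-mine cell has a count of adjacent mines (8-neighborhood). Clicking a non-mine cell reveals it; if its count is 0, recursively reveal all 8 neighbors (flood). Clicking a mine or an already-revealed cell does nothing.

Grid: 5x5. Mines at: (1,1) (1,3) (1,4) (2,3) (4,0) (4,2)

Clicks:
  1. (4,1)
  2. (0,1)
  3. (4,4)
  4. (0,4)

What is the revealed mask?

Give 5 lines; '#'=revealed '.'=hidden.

Answer: .#..#
.....
.....
...##
.#.##

Derivation:
Click 1 (4,1) count=2: revealed 1 new [(4,1)] -> total=1
Click 2 (0,1) count=1: revealed 1 new [(0,1)] -> total=2
Click 3 (4,4) count=0: revealed 4 new [(3,3) (3,4) (4,3) (4,4)] -> total=6
Click 4 (0,4) count=2: revealed 1 new [(0,4)] -> total=7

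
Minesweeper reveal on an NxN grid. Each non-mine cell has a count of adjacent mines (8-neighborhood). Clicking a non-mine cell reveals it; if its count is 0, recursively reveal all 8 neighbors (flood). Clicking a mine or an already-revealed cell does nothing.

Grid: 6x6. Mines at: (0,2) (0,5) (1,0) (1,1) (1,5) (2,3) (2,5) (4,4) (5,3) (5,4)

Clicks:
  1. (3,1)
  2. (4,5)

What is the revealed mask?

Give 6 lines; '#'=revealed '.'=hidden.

Answer: ......
......
###...
###...
###..#
###...

Derivation:
Click 1 (3,1) count=0: revealed 12 new [(2,0) (2,1) (2,2) (3,0) (3,1) (3,2) (4,0) (4,1) (4,2) (5,0) (5,1) (5,2)] -> total=12
Click 2 (4,5) count=2: revealed 1 new [(4,5)] -> total=13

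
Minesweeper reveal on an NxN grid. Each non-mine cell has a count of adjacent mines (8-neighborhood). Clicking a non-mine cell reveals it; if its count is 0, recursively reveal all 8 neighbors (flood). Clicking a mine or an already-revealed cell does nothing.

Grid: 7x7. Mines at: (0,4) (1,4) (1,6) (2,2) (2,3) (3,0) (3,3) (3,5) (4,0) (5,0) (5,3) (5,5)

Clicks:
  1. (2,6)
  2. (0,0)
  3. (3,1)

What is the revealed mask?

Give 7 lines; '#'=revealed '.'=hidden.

Click 1 (2,6) count=2: revealed 1 new [(2,6)] -> total=1
Click 2 (0,0) count=0: revealed 10 new [(0,0) (0,1) (0,2) (0,3) (1,0) (1,1) (1,2) (1,3) (2,0) (2,1)] -> total=11
Click 3 (3,1) count=3: revealed 1 new [(3,1)] -> total=12

Answer: ####...
####...
##....#
.#.....
.......
.......
.......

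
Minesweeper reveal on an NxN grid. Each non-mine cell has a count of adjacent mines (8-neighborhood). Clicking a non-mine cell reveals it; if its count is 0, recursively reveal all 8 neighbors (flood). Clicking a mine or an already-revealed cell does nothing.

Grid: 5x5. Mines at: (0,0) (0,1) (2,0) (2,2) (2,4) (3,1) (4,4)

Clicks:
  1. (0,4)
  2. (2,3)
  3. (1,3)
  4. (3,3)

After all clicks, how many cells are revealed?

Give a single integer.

Answer: 8

Derivation:
Click 1 (0,4) count=0: revealed 6 new [(0,2) (0,3) (0,4) (1,2) (1,3) (1,4)] -> total=6
Click 2 (2,3) count=2: revealed 1 new [(2,3)] -> total=7
Click 3 (1,3) count=2: revealed 0 new [(none)] -> total=7
Click 4 (3,3) count=3: revealed 1 new [(3,3)] -> total=8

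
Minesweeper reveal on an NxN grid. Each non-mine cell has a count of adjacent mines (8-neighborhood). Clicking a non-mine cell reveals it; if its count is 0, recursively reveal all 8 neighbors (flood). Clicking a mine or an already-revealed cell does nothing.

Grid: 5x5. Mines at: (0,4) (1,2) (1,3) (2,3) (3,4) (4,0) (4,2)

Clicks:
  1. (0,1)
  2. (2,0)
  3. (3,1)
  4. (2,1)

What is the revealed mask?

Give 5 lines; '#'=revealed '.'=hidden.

Answer: ##...
##...
##...
##...
.....

Derivation:
Click 1 (0,1) count=1: revealed 1 new [(0,1)] -> total=1
Click 2 (2,0) count=0: revealed 7 new [(0,0) (1,0) (1,1) (2,0) (2,1) (3,0) (3,1)] -> total=8
Click 3 (3,1) count=2: revealed 0 new [(none)] -> total=8
Click 4 (2,1) count=1: revealed 0 new [(none)] -> total=8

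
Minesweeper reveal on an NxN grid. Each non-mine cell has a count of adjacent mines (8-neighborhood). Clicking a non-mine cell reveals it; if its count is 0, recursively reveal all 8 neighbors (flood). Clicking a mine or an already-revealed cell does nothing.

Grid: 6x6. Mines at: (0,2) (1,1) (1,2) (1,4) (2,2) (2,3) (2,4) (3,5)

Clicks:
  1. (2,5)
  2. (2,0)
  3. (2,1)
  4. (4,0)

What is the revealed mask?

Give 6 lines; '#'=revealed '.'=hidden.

Answer: ......
......
##...#
#####.
######
######

Derivation:
Click 1 (2,5) count=3: revealed 1 new [(2,5)] -> total=1
Click 2 (2,0) count=1: revealed 1 new [(2,0)] -> total=2
Click 3 (2,1) count=3: revealed 1 new [(2,1)] -> total=3
Click 4 (4,0) count=0: revealed 17 new [(3,0) (3,1) (3,2) (3,3) (3,4) (4,0) (4,1) (4,2) (4,3) (4,4) (4,5) (5,0) (5,1) (5,2) (5,3) (5,4) (5,5)] -> total=20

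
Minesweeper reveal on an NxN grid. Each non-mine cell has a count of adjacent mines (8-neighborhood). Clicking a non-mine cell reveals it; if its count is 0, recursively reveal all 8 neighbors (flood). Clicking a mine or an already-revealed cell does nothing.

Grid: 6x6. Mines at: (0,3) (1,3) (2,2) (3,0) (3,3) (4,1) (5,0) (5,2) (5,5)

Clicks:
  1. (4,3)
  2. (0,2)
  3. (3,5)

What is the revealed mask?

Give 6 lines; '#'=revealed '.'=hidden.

Click 1 (4,3) count=2: revealed 1 new [(4,3)] -> total=1
Click 2 (0,2) count=2: revealed 1 new [(0,2)] -> total=2
Click 3 (3,5) count=0: revealed 10 new [(0,4) (0,5) (1,4) (1,5) (2,4) (2,5) (3,4) (3,5) (4,4) (4,5)] -> total=12

Answer: ..#.##
....##
....##
....##
...###
......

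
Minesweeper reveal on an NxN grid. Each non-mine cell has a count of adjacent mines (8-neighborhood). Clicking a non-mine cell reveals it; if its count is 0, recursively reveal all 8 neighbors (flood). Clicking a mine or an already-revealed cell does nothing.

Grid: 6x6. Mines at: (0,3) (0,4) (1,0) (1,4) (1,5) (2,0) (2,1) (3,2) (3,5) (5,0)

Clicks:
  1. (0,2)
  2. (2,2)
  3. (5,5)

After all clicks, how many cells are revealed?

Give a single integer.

Click 1 (0,2) count=1: revealed 1 new [(0,2)] -> total=1
Click 2 (2,2) count=2: revealed 1 new [(2,2)] -> total=2
Click 3 (5,5) count=0: revealed 10 new [(4,1) (4,2) (4,3) (4,4) (4,5) (5,1) (5,2) (5,3) (5,4) (5,5)] -> total=12

Answer: 12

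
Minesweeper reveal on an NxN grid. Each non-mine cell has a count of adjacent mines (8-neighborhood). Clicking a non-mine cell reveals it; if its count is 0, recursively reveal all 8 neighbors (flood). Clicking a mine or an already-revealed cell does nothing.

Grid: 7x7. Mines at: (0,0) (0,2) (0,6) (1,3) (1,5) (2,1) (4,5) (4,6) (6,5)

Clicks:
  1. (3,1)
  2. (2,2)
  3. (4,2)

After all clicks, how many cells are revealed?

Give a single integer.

Click 1 (3,1) count=1: revealed 1 new [(3,1)] -> total=1
Click 2 (2,2) count=2: revealed 1 new [(2,2)] -> total=2
Click 3 (4,2) count=0: revealed 21 new [(2,3) (2,4) (3,0) (3,2) (3,3) (3,4) (4,0) (4,1) (4,2) (4,3) (4,4) (5,0) (5,1) (5,2) (5,3) (5,4) (6,0) (6,1) (6,2) (6,3) (6,4)] -> total=23

Answer: 23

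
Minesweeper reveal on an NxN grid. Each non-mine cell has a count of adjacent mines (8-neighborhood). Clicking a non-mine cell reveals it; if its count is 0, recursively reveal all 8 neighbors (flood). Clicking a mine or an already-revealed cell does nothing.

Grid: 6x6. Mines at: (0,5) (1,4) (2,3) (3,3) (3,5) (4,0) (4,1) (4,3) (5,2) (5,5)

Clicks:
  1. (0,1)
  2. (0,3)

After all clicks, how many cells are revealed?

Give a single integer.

Answer: 14

Derivation:
Click 1 (0,1) count=0: revealed 14 new [(0,0) (0,1) (0,2) (0,3) (1,0) (1,1) (1,2) (1,3) (2,0) (2,1) (2,2) (3,0) (3,1) (3,2)] -> total=14
Click 2 (0,3) count=1: revealed 0 new [(none)] -> total=14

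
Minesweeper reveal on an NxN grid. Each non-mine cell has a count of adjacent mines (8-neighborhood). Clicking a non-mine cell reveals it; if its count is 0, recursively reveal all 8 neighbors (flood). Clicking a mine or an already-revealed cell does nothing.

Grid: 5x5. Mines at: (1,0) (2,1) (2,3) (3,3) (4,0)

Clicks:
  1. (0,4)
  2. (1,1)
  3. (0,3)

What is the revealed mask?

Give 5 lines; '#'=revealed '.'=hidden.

Click 1 (0,4) count=0: revealed 8 new [(0,1) (0,2) (0,3) (0,4) (1,1) (1,2) (1,3) (1,4)] -> total=8
Click 2 (1,1) count=2: revealed 0 new [(none)] -> total=8
Click 3 (0,3) count=0: revealed 0 new [(none)] -> total=8

Answer: .####
.####
.....
.....
.....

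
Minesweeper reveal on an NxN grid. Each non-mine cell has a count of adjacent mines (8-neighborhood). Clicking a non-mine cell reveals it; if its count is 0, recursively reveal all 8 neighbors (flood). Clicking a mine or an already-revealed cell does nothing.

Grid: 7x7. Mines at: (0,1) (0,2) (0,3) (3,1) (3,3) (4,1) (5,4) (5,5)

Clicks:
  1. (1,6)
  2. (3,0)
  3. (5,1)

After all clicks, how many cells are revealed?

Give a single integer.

Answer: 17

Derivation:
Click 1 (1,6) count=0: revealed 15 new [(0,4) (0,5) (0,6) (1,4) (1,5) (1,6) (2,4) (2,5) (2,6) (3,4) (3,5) (3,6) (4,4) (4,5) (4,6)] -> total=15
Click 2 (3,0) count=2: revealed 1 new [(3,0)] -> total=16
Click 3 (5,1) count=1: revealed 1 new [(5,1)] -> total=17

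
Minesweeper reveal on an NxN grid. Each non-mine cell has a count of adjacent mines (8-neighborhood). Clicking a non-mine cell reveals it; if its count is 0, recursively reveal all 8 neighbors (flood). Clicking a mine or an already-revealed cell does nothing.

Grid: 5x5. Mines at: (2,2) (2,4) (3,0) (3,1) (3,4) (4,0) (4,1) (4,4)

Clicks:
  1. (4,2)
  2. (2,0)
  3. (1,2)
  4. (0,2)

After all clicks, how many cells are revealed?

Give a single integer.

Answer: 13

Derivation:
Click 1 (4,2) count=2: revealed 1 new [(4,2)] -> total=1
Click 2 (2,0) count=2: revealed 1 new [(2,0)] -> total=2
Click 3 (1,2) count=1: revealed 1 new [(1,2)] -> total=3
Click 4 (0,2) count=0: revealed 10 new [(0,0) (0,1) (0,2) (0,3) (0,4) (1,0) (1,1) (1,3) (1,4) (2,1)] -> total=13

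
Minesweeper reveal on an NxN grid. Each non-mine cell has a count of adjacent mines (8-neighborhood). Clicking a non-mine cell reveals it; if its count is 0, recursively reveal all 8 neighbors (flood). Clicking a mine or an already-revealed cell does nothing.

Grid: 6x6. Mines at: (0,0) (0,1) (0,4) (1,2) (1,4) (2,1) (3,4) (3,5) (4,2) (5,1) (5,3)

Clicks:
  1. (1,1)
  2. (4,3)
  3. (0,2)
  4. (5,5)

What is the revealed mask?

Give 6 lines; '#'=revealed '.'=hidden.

Click 1 (1,1) count=4: revealed 1 new [(1,1)] -> total=1
Click 2 (4,3) count=3: revealed 1 new [(4,3)] -> total=2
Click 3 (0,2) count=2: revealed 1 new [(0,2)] -> total=3
Click 4 (5,5) count=0: revealed 4 new [(4,4) (4,5) (5,4) (5,5)] -> total=7

Answer: ..#...
.#....
......
......
...###
....##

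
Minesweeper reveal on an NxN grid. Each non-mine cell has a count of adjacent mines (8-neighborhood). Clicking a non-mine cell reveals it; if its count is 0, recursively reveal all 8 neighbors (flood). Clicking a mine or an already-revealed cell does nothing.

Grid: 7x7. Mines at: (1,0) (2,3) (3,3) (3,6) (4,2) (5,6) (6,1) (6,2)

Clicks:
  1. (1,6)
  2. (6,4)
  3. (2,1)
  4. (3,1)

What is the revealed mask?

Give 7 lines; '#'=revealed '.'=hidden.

Answer: .######
.######
.#..###
.#.....
...###.
...###.
...###.

Derivation:
Click 1 (1,6) count=0: revealed 15 new [(0,1) (0,2) (0,3) (0,4) (0,5) (0,6) (1,1) (1,2) (1,3) (1,4) (1,5) (1,6) (2,4) (2,5) (2,6)] -> total=15
Click 2 (6,4) count=0: revealed 9 new [(4,3) (4,4) (4,5) (5,3) (5,4) (5,5) (6,3) (6,4) (6,5)] -> total=24
Click 3 (2,1) count=1: revealed 1 new [(2,1)] -> total=25
Click 4 (3,1) count=1: revealed 1 new [(3,1)] -> total=26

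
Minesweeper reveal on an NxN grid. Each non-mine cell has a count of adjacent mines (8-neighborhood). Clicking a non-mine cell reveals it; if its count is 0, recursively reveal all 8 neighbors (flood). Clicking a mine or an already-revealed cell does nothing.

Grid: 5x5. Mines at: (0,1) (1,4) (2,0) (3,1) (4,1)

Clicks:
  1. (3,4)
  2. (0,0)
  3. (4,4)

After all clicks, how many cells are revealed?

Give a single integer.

Click 1 (3,4) count=0: revealed 9 new [(2,2) (2,3) (2,4) (3,2) (3,3) (3,4) (4,2) (4,3) (4,4)] -> total=9
Click 2 (0,0) count=1: revealed 1 new [(0,0)] -> total=10
Click 3 (4,4) count=0: revealed 0 new [(none)] -> total=10

Answer: 10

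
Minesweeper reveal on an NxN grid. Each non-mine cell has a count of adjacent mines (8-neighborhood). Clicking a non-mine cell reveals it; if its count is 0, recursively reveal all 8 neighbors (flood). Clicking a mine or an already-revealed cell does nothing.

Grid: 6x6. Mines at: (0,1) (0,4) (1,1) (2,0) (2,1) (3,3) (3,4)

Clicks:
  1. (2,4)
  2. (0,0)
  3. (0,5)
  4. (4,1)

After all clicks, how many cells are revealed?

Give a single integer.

Click 1 (2,4) count=2: revealed 1 new [(2,4)] -> total=1
Click 2 (0,0) count=2: revealed 1 new [(0,0)] -> total=2
Click 3 (0,5) count=1: revealed 1 new [(0,5)] -> total=3
Click 4 (4,1) count=0: revealed 15 new [(3,0) (3,1) (3,2) (4,0) (4,1) (4,2) (4,3) (4,4) (4,5) (5,0) (5,1) (5,2) (5,3) (5,4) (5,5)] -> total=18

Answer: 18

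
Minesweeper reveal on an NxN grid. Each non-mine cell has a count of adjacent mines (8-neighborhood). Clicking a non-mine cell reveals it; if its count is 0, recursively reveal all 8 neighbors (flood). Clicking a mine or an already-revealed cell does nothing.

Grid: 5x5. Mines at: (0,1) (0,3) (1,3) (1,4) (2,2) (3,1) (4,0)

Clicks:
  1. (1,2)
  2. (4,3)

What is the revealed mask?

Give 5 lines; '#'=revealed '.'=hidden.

Click 1 (1,2) count=4: revealed 1 new [(1,2)] -> total=1
Click 2 (4,3) count=0: revealed 8 new [(2,3) (2,4) (3,2) (3,3) (3,4) (4,2) (4,3) (4,4)] -> total=9

Answer: .....
..#..
...##
..###
..###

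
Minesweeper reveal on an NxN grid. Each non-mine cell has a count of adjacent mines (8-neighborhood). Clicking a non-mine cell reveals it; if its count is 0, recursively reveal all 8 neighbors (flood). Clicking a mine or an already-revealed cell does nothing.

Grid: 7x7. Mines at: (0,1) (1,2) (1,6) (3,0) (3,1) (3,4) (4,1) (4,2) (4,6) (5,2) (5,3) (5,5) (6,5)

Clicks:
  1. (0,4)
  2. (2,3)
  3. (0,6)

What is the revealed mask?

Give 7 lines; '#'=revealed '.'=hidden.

Answer: ...####
...###.
...###.
.......
.......
.......
.......

Derivation:
Click 1 (0,4) count=0: revealed 9 new [(0,3) (0,4) (0,5) (1,3) (1,4) (1,5) (2,3) (2,4) (2,5)] -> total=9
Click 2 (2,3) count=2: revealed 0 new [(none)] -> total=9
Click 3 (0,6) count=1: revealed 1 new [(0,6)] -> total=10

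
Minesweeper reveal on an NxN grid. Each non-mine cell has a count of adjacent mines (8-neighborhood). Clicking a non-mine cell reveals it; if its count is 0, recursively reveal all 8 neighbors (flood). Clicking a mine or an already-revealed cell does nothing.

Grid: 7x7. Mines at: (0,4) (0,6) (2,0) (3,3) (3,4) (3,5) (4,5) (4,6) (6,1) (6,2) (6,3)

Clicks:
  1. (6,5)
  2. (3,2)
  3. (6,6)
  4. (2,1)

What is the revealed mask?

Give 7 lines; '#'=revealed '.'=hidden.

Click 1 (6,5) count=0: revealed 6 new [(5,4) (5,5) (5,6) (6,4) (6,5) (6,6)] -> total=6
Click 2 (3,2) count=1: revealed 1 new [(3,2)] -> total=7
Click 3 (6,6) count=0: revealed 0 new [(none)] -> total=7
Click 4 (2,1) count=1: revealed 1 new [(2,1)] -> total=8

Answer: .......
.......
.#.....
..#....
.......
....###
....###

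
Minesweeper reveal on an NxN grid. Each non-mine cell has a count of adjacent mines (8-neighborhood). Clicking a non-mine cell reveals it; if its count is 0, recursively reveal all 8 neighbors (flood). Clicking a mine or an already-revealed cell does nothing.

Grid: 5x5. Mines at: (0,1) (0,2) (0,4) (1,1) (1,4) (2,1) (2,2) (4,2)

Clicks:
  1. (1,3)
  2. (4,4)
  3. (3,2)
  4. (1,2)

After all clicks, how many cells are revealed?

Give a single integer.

Answer: 9

Derivation:
Click 1 (1,3) count=4: revealed 1 new [(1,3)] -> total=1
Click 2 (4,4) count=0: revealed 6 new [(2,3) (2,4) (3,3) (3,4) (4,3) (4,4)] -> total=7
Click 3 (3,2) count=3: revealed 1 new [(3,2)] -> total=8
Click 4 (1,2) count=5: revealed 1 new [(1,2)] -> total=9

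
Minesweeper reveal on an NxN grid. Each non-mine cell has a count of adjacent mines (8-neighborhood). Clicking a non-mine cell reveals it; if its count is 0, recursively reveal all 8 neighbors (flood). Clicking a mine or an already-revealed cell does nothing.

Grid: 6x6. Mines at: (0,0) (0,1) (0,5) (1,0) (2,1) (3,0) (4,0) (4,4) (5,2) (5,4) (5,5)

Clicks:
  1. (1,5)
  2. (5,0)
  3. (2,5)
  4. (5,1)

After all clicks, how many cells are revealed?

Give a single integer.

Click 1 (1,5) count=1: revealed 1 new [(1,5)] -> total=1
Click 2 (5,0) count=1: revealed 1 new [(5,0)] -> total=2
Click 3 (2,5) count=0: revealed 14 new [(0,2) (0,3) (0,4) (1,2) (1,3) (1,4) (2,2) (2,3) (2,4) (2,5) (3,2) (3,3) (3,4) (3,5)] -> total=16
Click 4 (5,1) count=2: revealed 1 new [(5,1)] -> total=17

Answer: 17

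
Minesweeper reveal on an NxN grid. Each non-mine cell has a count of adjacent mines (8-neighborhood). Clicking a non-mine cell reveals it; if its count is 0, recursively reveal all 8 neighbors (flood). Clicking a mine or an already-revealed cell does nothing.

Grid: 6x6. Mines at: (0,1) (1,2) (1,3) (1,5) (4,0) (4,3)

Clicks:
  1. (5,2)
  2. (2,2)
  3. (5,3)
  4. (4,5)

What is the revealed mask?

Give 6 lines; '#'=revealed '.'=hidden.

Click 1 (5,2) count=1: revealed 1 new [(5,2)] -> total=1
Click 2 (2,2) count=2: revealed 1 new [(2,2)] -> total=2
Click 3 (5,3) count=1: revealed 1 new [(5,3)] -> total=3
Click 4 (4,5) count=0: revealed 8 new [(2,4) (2,5) (3,4) (3,5) (4,4) (4,5) (5,4) (5,5)] -> total=11

Answer: ......
......
..#.##
....##
....##
..####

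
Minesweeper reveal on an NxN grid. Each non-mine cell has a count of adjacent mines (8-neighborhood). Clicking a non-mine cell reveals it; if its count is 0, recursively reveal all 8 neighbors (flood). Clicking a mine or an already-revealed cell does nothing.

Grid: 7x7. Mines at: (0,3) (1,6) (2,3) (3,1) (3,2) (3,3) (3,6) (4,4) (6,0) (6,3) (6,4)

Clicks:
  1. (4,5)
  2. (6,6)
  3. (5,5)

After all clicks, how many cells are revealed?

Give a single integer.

Click 1 (4,5) count=2: revealed 1 new [(4,5)] -> total=1
Click 2 (6,6) count=0: revealed 5 new [(4,6) (5,5) (5,6) (6,5) (6,6)] -> total=6
Click 3 (5,5) count=2: revealed 0 new [(none)] -> total=6

Answer: 6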